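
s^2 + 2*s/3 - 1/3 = (s - 1/3)*(s + 1)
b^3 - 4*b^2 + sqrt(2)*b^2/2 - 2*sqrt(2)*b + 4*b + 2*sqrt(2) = (b - 2)^2*(b + sqrt(2)/2)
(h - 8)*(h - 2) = h^2 - 10*h + 16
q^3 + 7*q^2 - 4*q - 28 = (q - 2)*(q + 2)*(q + 7)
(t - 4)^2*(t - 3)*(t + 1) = t^4 - 10*t^3 + 29*t^2 - 8*t - 48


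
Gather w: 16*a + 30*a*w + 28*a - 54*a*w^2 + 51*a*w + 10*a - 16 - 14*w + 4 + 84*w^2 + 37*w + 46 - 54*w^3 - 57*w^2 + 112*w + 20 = 54*a - 54*w^3 + w^2*(27 - 54*a) + w*(81*a + 135) + 54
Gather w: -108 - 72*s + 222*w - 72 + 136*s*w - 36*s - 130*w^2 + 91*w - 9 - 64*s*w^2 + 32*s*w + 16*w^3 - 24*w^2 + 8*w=-108*s + 16*w^3 + w^2*(-64*s - 154) + w*(168*s + 321) - 189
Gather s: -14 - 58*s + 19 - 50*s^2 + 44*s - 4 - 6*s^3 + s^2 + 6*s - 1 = -6*s^3 - 49*s^2 - 8*s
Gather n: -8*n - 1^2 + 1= -8*n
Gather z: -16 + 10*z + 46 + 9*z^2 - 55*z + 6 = 9*z^2 - 45*z + 36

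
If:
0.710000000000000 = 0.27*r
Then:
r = 2.63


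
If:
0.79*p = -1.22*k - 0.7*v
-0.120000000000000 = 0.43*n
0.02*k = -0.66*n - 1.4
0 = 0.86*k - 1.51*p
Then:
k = -60.79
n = -0.28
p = -34.62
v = 145.02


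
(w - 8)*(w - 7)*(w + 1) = w^3 - 14*w^2 + 41*w + 56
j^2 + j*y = j*(j + y)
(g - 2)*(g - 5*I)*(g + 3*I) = g^3 - 2*g^2 - 2*I*g^2 + 15*g + 4*I*g - 30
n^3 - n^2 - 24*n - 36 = (n - 6)*(n + 2)*(n + 3)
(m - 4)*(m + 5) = m^2 + m - 20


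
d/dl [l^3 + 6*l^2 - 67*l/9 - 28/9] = 3*l^2 + 12*l - 67/9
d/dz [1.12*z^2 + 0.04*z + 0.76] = 2.24*z + 0.04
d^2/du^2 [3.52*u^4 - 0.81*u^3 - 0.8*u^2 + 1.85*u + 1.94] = 42.24*u^2 - 4.86*u - 1.6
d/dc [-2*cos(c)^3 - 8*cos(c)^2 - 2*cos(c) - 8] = 2*(3*cos(c)^2 + 8*cos(c) + 1)*sin(c)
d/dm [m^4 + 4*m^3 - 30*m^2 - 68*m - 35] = 4*m^3 + 12*m^2 - 60*m - 68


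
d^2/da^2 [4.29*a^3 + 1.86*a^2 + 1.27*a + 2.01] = 25.74*a + 3.72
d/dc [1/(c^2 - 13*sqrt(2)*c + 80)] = (-2*c + 13*sqrt(2))/(c^2 - 13*sqrt(2)*c + 80)^2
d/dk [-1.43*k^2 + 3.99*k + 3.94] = 3.99 - 2.86*k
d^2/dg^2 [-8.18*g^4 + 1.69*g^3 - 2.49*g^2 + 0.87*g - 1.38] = -98.16*g^2 + 10.14*g - 4.98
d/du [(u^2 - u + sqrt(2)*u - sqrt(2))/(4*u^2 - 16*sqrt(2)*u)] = (-5*sqrt(2)*u^2 + u^2 + 2*sqrt(2)*u - 8)/(4*u^2*(u^2 - 8*sqrt(2)*u + 32))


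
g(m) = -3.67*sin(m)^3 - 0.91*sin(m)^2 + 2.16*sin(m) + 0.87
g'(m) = -11.01*sin(m)^2*cos(m) - 1.82*sin(m)*cos(m) + 2.16*cos(m)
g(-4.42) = -1.12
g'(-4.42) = 2.79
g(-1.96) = 1.00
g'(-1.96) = 2.12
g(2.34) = 0.59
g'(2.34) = 3.36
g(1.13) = -0.64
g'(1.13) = -3.62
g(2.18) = 0.01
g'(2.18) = 3.86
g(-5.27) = -0.19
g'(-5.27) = -3.87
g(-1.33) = 1.28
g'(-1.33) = -1.54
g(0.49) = 1.30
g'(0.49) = -1.00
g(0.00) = 0.87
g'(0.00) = 2.16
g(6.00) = 0.28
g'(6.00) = 1.74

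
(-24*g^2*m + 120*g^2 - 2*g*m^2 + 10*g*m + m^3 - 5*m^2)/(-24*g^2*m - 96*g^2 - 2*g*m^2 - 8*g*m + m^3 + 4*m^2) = (m - 5)/(m + 4)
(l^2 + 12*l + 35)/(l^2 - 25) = (l + 7)/(l - 5)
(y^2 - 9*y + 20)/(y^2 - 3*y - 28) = (-y^2 + 9*y - 20)/(-y^2 + 3*y + 28)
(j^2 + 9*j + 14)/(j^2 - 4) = (j + 7)/(j - 2)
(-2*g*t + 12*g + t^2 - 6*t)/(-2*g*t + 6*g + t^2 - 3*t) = (t - 6)/(t - 3)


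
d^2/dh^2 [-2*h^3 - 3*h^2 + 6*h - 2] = -12*h - 6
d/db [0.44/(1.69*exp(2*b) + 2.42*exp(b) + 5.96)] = (-1.4872*exp(b) - 1.0648)*exp(b)/(1.69*exp(2*b) + 2.42*exp(b) + 5.96)^2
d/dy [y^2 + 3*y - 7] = 2*y + 3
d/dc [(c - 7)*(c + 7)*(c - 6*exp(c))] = -6*c^2*exp(c) + 3*c^2 - 12*c*exp(c) + 294*exp(c) - 49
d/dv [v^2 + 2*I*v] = 2*v + 2*I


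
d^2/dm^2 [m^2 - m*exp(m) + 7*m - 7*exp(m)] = -m*exp(m) - 9*exp(m) + 2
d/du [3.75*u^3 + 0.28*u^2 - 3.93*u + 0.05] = 11.25*u^2 + 0.56*u - 3.93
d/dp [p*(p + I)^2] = (p + I)*(3*p + I)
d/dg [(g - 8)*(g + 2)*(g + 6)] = 3*g^2 - 52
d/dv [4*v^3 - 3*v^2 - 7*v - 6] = 12*v^2 - 6*v - 7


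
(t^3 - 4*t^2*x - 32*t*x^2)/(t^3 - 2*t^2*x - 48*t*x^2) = (t + 4*x)/(t + 6*x)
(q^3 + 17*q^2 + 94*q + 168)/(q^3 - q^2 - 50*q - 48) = (q^2 + 11*q + 28)/(q^2 - 7*q - 8)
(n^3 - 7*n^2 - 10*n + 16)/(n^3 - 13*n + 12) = (n^2 - 6*n - 16)/(n^2 + n - 12)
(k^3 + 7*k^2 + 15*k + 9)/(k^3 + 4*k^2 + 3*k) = (k + 3)/k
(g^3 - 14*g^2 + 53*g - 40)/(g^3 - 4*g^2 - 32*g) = (g^2 - 6*g + 5)/(g*(g + 4))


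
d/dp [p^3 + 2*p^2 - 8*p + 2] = 3*p^2 + 4*p - 8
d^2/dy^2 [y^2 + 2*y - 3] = 2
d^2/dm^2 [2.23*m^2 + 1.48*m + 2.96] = 4.46000000000000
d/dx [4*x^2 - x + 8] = 8*x - 1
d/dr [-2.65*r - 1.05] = -2.65000000000000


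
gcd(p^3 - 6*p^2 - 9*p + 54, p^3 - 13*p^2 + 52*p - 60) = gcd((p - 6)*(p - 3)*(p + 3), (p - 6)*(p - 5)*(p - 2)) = p - 6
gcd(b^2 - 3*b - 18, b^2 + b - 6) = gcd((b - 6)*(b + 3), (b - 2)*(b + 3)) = b + 3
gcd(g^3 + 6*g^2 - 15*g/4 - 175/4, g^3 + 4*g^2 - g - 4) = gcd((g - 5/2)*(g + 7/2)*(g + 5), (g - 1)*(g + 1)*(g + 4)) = 1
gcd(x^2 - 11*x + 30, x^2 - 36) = x - 6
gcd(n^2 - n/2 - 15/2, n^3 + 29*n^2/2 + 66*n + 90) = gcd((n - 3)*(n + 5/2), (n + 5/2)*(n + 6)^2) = n + 5/2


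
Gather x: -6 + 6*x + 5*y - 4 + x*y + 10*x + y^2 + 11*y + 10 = x*(y + 16) + y^2 + 16*y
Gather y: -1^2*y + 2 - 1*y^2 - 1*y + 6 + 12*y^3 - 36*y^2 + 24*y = 12*y^3 - 37*y^2 + 22*y + 8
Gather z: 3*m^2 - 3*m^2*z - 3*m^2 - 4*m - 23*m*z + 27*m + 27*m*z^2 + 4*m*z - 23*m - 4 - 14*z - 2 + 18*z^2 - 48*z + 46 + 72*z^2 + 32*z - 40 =z^2*(27*m + 90) + z*(-3*m^2 - 19*m - 30)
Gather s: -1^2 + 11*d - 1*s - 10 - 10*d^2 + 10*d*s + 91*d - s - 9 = -10*d^2 + 102*d + s*(10*d - 2) - 20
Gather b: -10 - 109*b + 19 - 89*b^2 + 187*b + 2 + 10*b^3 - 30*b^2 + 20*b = 10*b^3 - 119*b^2 + 98*b + 11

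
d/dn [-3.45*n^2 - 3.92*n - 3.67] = -6.9*n - 3.92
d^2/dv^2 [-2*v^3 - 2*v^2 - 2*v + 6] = -12*v - 4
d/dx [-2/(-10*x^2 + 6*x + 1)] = 4*(3 - 10*x)/(-10*x^2 + 6*x + 1)^2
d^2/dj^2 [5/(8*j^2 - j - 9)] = 10*(64*j^2 - 8*j - (16*j - 1)^2 - 72)/(-8*j^2 + j + 9)^3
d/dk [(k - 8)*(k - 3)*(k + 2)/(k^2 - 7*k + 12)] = (k^2 - 8*k + 40)/(k^2 - 8*k + 16)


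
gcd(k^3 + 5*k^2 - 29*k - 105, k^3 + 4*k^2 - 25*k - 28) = k + 7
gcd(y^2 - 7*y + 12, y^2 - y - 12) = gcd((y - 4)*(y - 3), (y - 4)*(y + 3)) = y - 4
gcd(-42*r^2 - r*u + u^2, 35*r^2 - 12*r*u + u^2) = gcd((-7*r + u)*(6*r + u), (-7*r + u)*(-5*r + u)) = 7*r - u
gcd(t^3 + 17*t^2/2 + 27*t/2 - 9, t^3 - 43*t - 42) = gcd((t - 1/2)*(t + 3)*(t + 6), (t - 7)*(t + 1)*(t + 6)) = t + 6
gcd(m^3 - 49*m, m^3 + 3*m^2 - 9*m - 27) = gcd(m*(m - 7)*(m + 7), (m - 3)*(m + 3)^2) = 1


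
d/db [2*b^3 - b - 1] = 6*b^2 - 1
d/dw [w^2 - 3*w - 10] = 2*w - 3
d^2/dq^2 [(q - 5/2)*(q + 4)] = 2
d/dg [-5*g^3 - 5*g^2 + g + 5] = -15*g^2 - 10*g + 1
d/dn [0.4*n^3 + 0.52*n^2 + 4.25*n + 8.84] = 1.2*n^2 + 1.04*n + 4.25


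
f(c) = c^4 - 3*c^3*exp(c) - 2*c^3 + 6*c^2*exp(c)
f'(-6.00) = -1078.84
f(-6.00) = 1730.14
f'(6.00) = -275297.29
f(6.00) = -173417.24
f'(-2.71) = -123.33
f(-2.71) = 100.65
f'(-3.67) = -276.91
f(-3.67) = 286.11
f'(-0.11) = -1.29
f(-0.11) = 0.07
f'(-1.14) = -17.92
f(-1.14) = 8.57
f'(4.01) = -10513.00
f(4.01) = -5217.60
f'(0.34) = 4.54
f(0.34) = 0.74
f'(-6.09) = -1124.88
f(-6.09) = 1829.30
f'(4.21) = -15064.64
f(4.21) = -7750.21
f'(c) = -3*c^3*exp(c) + 4*c^3 - 3*c^2*exp(c) - 6*c^2 + 12*c*exp(c)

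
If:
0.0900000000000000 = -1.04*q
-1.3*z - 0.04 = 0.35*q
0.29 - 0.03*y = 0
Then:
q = -0.09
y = 9.67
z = -0.01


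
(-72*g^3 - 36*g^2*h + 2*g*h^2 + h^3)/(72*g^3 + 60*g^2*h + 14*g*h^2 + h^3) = (-6*g + h)/(6*g + h)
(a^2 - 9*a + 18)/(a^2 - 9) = (a - 6)/(a + 3)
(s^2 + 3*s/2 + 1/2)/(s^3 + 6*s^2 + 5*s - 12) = (2*s^2 + 3*s + 1)/(2*(s^3 + 6*s^2 + 5*s - 12))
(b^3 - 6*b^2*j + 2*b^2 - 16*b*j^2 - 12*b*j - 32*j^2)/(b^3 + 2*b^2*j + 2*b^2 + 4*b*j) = (b - 8*j)/b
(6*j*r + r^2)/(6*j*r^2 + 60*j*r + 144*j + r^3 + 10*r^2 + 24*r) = r/(r^2 + 10*r + 24)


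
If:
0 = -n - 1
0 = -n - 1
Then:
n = -1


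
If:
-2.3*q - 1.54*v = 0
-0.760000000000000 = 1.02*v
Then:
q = 0.50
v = -0.75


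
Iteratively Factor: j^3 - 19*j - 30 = (j - 5)*(j^2 + 5*j + 6) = (j - 5)*(j + 2)*(j + 3)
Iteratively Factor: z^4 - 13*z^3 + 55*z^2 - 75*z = (z - 5)*(z^3 - 8*z^2 + 15*z) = z*(z - 5)*(z^2 - 8*z + 15) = z*(z - 5)*(z - 3)*(z - 5)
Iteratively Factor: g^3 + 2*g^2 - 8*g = (g + 4)*(g^2 - 2*g) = (g - 2)*(g + 4)*(g)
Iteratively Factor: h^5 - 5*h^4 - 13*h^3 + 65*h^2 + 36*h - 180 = (h + 2)*(h^4 - 7*h^3 + h^2 + 63*h - 90) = (h - 2)*(h + 2)*(h^3 - 5*h^2 - 9*h + 45) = (h - 2)*(h + 2)*(h + 3)*(h^2 - 8*h + 15) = (h - 3)*(h - 2)*(h + 2)*(h + 3)*(h - 5)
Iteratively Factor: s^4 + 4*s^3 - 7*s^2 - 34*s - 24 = (s + 4)*(s^3 - 7*s - 6) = (s + 2)*(s + 4)*(s^2 - 2*s - 3) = (s - 3)*(s + 2)*(s + 4)*(s + 1)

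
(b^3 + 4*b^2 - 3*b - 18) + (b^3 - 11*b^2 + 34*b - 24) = 2*b^3 - 7*b^2 + 31*b - 42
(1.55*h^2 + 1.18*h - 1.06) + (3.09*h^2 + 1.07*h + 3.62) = 4.64*h^2 + 2.25*h + 2.56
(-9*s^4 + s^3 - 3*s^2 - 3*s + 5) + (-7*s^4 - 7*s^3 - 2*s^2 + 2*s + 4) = -16*s^4 - 6*s^3 - 5*s^2 - s + 9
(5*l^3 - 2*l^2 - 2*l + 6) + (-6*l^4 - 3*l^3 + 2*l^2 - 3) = -6*l^4 + 2*l^3 - 2*l + 3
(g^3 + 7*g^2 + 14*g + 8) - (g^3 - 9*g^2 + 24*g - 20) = 16*g^2 - 10*g + 28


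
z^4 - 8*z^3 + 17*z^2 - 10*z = z*(z - 5)*(z - 2)*(z - 1)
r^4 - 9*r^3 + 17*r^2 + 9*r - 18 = (r - 6)*(r - 3)*(r - 1)*(r + 1)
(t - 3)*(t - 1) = t^2 - 4*t + 3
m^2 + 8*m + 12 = (m + 2)*(m + 6)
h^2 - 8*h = h*(h - 8)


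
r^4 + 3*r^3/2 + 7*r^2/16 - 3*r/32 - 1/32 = (r - 1/4)*(r + 1/4)*(r + 1/2)*(r + 1)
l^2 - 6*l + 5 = (l - 5)*(l - 1)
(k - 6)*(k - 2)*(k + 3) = k^3 - 5*k^2 - 12*k + 36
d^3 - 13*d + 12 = (d - 3)*(d - 1)*(d + 4)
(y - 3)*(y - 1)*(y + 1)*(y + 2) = y^4 - y^3 - 7*y^2 + y + 6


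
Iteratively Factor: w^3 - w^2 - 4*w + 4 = (w + 2)*(w^2 - 3*w + 2) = (w - 2)*(w + 2)*(w - 1)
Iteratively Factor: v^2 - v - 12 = (v - 4)*(v + 3)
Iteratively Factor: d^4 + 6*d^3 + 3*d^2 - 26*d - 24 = (d - 2)*(d^3 + 8*d^2 + 19*d + 12) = (d - 2)*(d + 4)*(d^2 + 4*d + 3) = (d - 2)*(d + 3)*(d + 4)*(d + 1)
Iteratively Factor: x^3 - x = (x)*(x^2 - 1) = x*(x + 1)*(x - 1)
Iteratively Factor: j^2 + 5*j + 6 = (j + 3)*(j + 2)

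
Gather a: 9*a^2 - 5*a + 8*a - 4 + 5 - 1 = 9*a^2 + 3*a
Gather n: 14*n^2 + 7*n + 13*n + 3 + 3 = 14*n^2 + 20*n + 6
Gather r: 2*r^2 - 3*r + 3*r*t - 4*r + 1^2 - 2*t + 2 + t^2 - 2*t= 2*r^2 + r*(3*t - 7) + t^2 - 4*t + 3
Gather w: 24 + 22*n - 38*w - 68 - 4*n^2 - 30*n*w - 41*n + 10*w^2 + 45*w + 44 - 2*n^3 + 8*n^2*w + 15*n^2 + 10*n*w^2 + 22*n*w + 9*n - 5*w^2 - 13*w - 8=-2*n^3 + 11*n^2 - 10*n + w^2*(10*n + 5) + w*(8*n^2 - 8*n - 6) - 8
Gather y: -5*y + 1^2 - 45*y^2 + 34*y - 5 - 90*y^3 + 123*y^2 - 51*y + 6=-90*y^3 + 78*y^2 - 22*y + 2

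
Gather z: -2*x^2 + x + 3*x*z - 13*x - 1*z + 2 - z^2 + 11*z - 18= -2*x^2 - 12*x - z^2 + z*(3*x + 10) - 16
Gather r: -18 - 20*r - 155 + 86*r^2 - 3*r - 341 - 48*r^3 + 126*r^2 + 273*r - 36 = -48*r^3 + 212*r^2 + 250*r - 550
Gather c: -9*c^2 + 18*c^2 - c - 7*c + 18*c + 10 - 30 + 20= 9*c^2 + 10*c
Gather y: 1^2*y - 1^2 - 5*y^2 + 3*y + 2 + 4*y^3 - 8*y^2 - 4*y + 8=4*y^3 - 13*y^2 + 9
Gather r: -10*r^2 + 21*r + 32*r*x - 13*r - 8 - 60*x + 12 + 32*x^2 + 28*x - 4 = -10*r^2 + r*(32*x + 8) + 32*x^2 - 32*x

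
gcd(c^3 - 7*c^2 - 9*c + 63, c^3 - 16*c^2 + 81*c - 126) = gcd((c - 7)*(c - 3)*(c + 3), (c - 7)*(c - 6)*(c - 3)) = c^2 - 10*c + 21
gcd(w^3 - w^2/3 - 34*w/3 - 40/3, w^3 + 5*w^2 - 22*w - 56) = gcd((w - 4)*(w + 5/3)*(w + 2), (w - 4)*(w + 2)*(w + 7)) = w^2 - 2*w - 8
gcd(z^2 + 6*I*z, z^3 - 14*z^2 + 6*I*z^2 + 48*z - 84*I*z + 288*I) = z + 6*I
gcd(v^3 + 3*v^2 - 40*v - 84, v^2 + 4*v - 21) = v + 7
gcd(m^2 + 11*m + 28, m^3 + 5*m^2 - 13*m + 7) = m + 7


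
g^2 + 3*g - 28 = (g - 4)*(g + 7)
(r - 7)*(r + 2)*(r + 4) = r^3 - r^2 - 34*r - 56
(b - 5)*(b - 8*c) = b^2 - 8*b*c - 5*b + 40*c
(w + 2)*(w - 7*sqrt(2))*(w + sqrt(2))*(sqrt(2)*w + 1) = sqrt(2)*w^4 - 11*w^3 + 2*sqrt(2)*w^3 - 20*sqrt(2)*w^2 - 22*w^2 - 40*sqrt(2)*w - 14*w - 28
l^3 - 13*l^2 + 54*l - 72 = (l - 6)*(l - 4)*(l - 3)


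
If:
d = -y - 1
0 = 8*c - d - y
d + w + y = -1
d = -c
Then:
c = -1/8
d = 1/8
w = 0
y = -9/8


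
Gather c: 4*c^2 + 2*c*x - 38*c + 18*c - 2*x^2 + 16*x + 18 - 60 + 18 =4*c^2 + c*(2*x - 20) - 2*x^2 + 16*x - 24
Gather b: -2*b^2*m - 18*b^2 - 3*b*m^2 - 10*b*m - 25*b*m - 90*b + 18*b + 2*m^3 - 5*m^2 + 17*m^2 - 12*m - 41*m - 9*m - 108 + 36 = b^2*(-2*m - 18) + b*(-3*m^2 - 35*m - 72) + 2*m^3 + 12*m^2 - 62*m - 72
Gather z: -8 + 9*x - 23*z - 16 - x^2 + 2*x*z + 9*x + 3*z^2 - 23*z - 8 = -x^2 + 18*x + 3*z^2 + z*(2*x - 46) - 32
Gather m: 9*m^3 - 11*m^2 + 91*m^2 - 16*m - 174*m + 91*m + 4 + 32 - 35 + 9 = 9*m^3 + 80*m^2 - 99*m + 10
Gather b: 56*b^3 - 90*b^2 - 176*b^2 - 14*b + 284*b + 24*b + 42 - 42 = 56*b^3 - 266*b^2 + 294*b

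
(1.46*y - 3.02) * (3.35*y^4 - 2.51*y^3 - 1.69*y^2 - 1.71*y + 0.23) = 4.891*y^5 - 13.7816*y^4 + 5.1128*y^3 + 2.6072*y^2 + 5.5*y - 0.6946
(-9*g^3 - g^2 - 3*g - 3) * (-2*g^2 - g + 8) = 18*g^5 + 11*g^4 - 65*g^3 + g^2 - 21*g - 24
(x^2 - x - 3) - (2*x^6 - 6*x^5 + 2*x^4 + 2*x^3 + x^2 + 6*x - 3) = -2*x^6 + 6*x^5 - 2*x^4 - 2*x^3 - 7*x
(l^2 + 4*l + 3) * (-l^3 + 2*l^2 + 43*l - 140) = -l^5 - 2*l^4 + 48*l^3 + 38*l^2 - 431*l - 420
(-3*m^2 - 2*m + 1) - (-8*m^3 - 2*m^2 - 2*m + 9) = 8*m^3 - m^2 - 8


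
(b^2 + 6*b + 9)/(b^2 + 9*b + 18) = (b + 3)/(b + 6)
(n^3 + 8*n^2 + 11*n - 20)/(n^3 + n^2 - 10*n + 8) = (n + 5)/(n - 2)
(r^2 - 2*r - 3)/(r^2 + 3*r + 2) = (r - 3)/(r + 2)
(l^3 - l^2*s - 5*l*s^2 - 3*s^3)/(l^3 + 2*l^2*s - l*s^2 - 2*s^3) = (-l^2 + 2*l*s + 3*s^2)/(-l^2 - l*s + 2*s^2)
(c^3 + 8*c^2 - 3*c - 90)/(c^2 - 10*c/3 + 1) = 3*(c^2 + 11*c + 30)/(3*c - 1)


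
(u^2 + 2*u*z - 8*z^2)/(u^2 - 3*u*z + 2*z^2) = (-u - 4*z)/(-u + z)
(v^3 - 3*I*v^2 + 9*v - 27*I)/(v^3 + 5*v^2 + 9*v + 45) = (v - 3*I)/(v + 5)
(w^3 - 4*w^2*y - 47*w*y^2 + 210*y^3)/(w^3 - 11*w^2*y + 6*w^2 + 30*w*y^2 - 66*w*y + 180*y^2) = (w + 7*y)/(w + 6)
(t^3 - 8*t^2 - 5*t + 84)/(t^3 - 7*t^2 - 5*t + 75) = (t^2 - 11*t + 28)/(t^2 - 10*t + 25)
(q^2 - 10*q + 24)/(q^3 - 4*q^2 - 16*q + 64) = (q - 6)/(q^2 - 16)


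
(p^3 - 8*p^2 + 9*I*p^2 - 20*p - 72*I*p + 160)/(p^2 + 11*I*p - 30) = (p^2 + 4*p*(-2 + I) - 32*I)/(p + 6*I)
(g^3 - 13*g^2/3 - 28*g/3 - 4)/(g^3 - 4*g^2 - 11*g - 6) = (g + 2/3)/(g + 1)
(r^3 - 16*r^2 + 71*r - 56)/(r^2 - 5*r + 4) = (r^2 - 15*r + 56)/(r - 4)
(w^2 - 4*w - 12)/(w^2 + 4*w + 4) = (w - 6)/(w + 2)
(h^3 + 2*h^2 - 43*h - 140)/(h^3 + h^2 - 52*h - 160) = (h - 7)/(h - 8)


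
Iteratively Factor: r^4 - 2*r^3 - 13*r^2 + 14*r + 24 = (r + 1)*(r^3 - 3*r^2 - 10*r + 24) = (r + 1)*(r + 3)*(r^2 - 6*r + 8) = (r - 2)*(r + 1)*(r + 3)*(r - 4)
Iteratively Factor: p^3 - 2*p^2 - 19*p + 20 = (p - 5)*(p^2 + 3*p - 4) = (p - 5)*(p - 1)*(p + 4)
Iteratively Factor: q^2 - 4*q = (q - 4)*(q)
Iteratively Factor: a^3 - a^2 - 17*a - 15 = (a - 5)*(a^2 + 4*a + 3) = (a - 5)*(a + 1)*(a + 3)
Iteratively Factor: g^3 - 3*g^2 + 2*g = (g - 2)*(g^2 - g) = g*(g - 2)*(g - 1)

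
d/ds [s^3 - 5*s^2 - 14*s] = 3*s^2 - 10*s - 14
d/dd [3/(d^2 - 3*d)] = 3*(3 - 2*d)/(d^2*(d - 3)^2)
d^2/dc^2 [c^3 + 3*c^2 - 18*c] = 6*c + 6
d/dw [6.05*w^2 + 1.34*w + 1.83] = 12.1*w + 1.34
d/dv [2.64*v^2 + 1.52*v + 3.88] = 5.28*v + 1.52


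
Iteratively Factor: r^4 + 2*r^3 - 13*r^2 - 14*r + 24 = (r - 1)*(r^3 + 3*r^2 - 10*r - 24) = (r - 3)*(r - 1)*(r^2 + 6*r + 8) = (r - 3)*(r - 1)*(r + 2)*(r + 4)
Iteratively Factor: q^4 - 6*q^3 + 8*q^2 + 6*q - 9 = (q - 3)*(q^3 - 3*q^2 - q + 3) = (q - 3)*(q - 1)*(q^2 - 2*q - 3) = (q - 3)^2*(q - 1)*(q + 1)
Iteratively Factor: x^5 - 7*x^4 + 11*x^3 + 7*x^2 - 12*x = (x + 1)*(x^4 - 8*x^3 + 19*x^2 - 12*x) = (x - 4)*(x + 1)*(x^3 - 4*x^2 + 3*x) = (x - 4)*(x - 1)*(x + 1)*(x^2 - 3*x) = (x - 4)*(x - 3)*(x - 1)*(x + 1)*(x)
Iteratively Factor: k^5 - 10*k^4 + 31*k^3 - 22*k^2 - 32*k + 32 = (k - 4)*(k^4 - 6*k^3 + 7*k^2 + 6*k - 8) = (k - 4)*(k - 2)*(k^3 - 4*k^2 - k + 4) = (k - 4)*(k - 2)*(k + 1)*(k^2 - 5*k + 4) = (k - 4)^2*(k - 2)*(k + 1)*(k - 1)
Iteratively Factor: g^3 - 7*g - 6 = (g + 1)*(g^2 - g - 6) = (g + 1)*(g + 2)*(g - 3)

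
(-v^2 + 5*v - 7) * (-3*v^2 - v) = 3*v^4 - 14*v^3 + 16*v^2 + 7*v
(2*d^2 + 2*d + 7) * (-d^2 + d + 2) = -2*d^4 - d^2 + 11*d + 14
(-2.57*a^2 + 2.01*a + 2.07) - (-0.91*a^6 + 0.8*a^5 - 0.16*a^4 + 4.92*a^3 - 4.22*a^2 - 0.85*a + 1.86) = 0.91*a^6 - 0.8*a^5 + 0.16*a^4 - 4.92*a^3 + 1.65*a^2 + 2.86*a + 0.21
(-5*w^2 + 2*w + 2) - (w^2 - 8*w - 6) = -6*w^2 + 10*w + 8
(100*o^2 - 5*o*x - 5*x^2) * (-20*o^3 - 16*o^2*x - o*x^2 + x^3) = -2000*o^5 - 1500*o^4*x + 80*o^3*x^2 + 185*o^2*x^3 - 5*x^5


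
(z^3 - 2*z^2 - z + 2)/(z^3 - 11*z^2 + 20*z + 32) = (z^2 - 3*z + 2)/(z^2 - 12*z + 32)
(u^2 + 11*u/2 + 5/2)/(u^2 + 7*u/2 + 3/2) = (u + 5)/(u + 3)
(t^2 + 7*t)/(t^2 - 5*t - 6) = t*(t + 7)/(t^2 - 5*t - 6)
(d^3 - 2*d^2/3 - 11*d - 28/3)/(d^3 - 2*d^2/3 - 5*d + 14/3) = (d^2 - 3*d - 4)/(d^2 - 3*d + 2)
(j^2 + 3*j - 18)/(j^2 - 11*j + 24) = (j + 6)/(j - 8)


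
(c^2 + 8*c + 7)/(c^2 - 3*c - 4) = (c + 7)/(c - 4)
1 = 1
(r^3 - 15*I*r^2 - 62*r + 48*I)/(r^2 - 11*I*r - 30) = (r^2 - 9*I*r - 8)/(r - 5*I)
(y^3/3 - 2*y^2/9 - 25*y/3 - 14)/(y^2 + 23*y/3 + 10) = (3*y^3 - 2*y^2 - 75*y - 126)/(3*(3*y^2 + 23*y + 30))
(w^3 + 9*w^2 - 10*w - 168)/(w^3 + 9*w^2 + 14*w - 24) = (w^2 + 3*w - 28)/(w^2 + 3*w - 4)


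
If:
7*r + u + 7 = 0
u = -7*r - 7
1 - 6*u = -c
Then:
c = 6*u - 1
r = -u/7 - 1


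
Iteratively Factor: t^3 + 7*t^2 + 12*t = (t)*(t^2 + 7*t + 12) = t*(t + 3)*(t + 4)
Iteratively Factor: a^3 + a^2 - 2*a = (a)*(a^2 + a - 2) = a*(a - 1)*(a + 2)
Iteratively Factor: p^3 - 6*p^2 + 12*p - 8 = (p - 2)*(p^2 - 4*p + 4) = (p - 2)^2*(p - 2)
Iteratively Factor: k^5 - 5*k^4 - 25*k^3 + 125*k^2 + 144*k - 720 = (k + 3)*(k^4 - 8*k^3 - k^2 + 128*k - 240) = (k - 3)*(k + 3)*(k^3 - 5*k^2 - 16*k + 80) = (k - 4)*(k - 3)*(k + 3)*(k^2 - k - 20) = (k - 4)*(k - 3)*(k + 3)*(k + 4)*(k - 5)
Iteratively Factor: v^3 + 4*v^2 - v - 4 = (v + 4)*(v^2 - 1) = (v + 1)*(v + 4)*(v - 1)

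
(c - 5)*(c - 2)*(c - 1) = c^3 - 8*c^2 + 17*c - 10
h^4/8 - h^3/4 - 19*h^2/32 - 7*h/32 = h*(h/4 + 1/4)*(h/2 + 1/4)*(h - 7/2)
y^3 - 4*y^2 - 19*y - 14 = (y - 7)*(y + 1)*(y + 2)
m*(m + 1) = m^2 + m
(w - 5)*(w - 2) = w^2 - 7*w + 10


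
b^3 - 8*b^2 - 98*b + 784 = (b - 8)*(b - 7*sqrt(2))*(b + 7*sqrt(2))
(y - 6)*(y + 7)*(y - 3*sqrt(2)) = y^3 - 3*sqrt(2)*y^2 + y^2 - 42*y - 3*sqrt(2)*y + 126*sqrt(2)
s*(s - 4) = s^2 - 4*s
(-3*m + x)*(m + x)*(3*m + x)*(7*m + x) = -63*m^4 - 72*m^3*x - 2*m^2*x^2 + 8*m*x^3 + x^4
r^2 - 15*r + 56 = (r - 8)*(r - 7)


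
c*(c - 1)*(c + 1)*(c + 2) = c^4 + 2*c^3 - c^2 - 2*c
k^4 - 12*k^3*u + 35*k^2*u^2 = k^2*(k - 7*u)*(k - 5*u)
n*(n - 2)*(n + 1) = n^3 - n^2 - 2*n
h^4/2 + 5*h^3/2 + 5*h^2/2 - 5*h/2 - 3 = (h/2 + 1/2)*(h - 1)*(h + 2)*(h + 3)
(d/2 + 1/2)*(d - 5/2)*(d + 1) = d^3/2 - d^2/4 - 2*d - 5/4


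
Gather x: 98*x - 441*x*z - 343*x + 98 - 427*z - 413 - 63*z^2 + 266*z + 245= x*(-441*z - 245) - 63*z^2 - 161*z - 70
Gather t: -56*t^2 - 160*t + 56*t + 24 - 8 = -56*t^2 - 104*t + 16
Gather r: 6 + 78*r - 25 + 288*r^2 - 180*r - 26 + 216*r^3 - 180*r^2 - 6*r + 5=216*r^3 + 108*r^2 - 108*r - 40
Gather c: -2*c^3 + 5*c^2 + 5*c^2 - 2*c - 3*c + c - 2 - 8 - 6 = -2*c^3 + 10*c^2 - 4*c - 16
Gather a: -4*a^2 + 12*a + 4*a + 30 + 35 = -4*a^2 + 16*a + 65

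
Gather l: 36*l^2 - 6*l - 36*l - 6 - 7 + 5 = 36*l^2 - 42*l - 8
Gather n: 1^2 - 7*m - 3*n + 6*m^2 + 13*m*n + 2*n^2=6*m^2 - 7*m + 2*n^2 + n*(13*m - 3) + 1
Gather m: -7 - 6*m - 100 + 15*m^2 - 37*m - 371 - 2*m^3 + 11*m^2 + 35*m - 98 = -2*m^3 + 26*m^2 - 8*m - 576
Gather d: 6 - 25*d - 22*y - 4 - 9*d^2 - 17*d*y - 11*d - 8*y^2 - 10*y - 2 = -9*d^2 + d*(-17*y - 36) - 8*y^2 - 32*y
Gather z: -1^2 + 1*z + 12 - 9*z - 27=-8*z - 16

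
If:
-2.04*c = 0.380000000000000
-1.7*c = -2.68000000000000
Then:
No Solution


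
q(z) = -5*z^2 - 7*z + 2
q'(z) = -10*z - 7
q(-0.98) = 4.06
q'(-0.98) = 2.80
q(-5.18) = -95.90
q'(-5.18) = 44.80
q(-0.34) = 3.80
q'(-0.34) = -3.60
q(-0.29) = 3.61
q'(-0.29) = -4.10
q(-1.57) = 0.67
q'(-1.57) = 8.70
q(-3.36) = -30.93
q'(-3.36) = 26.60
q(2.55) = -48.36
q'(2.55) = -32.50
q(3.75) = -94.56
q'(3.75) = -44.50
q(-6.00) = -136.00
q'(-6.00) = 53.00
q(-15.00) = -1018.00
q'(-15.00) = 143.00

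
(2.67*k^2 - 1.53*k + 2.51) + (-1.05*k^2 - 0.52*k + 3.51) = 1.62*k^2 - 2.05*k + 6.02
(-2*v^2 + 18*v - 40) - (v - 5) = -2*v^2 + 17*v - 35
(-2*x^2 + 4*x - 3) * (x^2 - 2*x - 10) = -2*x^4 + 8*x^3 + 9*x^2 - 34*x + 30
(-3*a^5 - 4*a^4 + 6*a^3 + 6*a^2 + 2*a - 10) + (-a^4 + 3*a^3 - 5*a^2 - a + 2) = -3*a^5 - 5*a^4 + 9*a^3 + a^2 + a - 8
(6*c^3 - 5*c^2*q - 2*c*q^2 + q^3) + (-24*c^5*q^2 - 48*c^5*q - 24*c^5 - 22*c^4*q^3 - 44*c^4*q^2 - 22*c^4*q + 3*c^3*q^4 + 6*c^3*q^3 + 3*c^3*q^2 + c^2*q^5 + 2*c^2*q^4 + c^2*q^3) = -24*c^5*q^2 - 48*c^5*q - 24*c^5 - 22*c^4*q^3 - 44*c^4*q^2 - 22*c^4*q + 3*c^3*q^4 + 6*c^3*q^3 + 3*c^3*q^2 + 6*c^3 + c^2*q^5 + 2*c^2*q^4 + c^2*q^3 - 5*c^2*q - 2*c*q^2 + q^3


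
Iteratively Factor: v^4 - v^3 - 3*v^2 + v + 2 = (v + 1)*(v^3 - 2*v^2 - v + 2) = (v + 1)^2*(v^2 - 3*v + 2) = (v - 1)*(v + 1)^2*(v - 2)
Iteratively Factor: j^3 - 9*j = (j - 3)*(j^2 + 3*j) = (j - 3)*(j + 3)*(j)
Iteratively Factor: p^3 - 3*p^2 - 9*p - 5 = (p + 1)*(p^2 - 4*p - 5) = (p + 1)^2*(p - 5)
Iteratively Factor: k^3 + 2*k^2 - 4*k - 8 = (k - 2)*(k^2 + 4*k + 4) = (k - 2)*(k + 2)*(k + 2)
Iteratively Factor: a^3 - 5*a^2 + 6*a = (a)*(a^2 - 5*a + 6) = a*(a - 3)*(a - 2)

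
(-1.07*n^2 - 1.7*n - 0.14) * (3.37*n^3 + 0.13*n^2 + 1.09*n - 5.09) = -3.6059*n^5 - 5.8681*n^4 - 1.8591*n^3 + 3.5751*n^2 + 8.5004*n + 0.7126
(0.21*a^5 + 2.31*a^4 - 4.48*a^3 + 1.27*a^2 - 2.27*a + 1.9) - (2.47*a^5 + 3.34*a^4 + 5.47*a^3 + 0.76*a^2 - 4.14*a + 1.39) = -2.26*a^5 - 1.03*a^4 - 9.95*a^3 + 0.51*a^2 + 1.87*a + 0.51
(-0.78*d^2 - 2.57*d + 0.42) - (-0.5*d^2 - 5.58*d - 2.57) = -0.28*d^2 + 3.01*d + 2.99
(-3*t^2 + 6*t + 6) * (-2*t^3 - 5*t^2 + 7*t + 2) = 6*t^5 + 3*t^4 - 63*t^3 + 6*t^2 + 54*t + 12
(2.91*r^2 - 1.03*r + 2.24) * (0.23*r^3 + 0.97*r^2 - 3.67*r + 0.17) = 0.6693*r^5 + 2.5858*r^4 - 11.1636*r^3 + 6.4476*r^2 - 8.3959*r + 0.3808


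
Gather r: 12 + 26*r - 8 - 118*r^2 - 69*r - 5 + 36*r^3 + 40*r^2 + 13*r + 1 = 36*r^3 - 78*r^2 - 30*r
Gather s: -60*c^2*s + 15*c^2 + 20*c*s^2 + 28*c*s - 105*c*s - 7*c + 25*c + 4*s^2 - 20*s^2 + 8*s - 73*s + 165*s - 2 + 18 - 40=15*c^2 + 18*c + s^2*(20*c - 16) + s*(-60*c^2 - 77*c + 100) - 24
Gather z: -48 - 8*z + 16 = -8*z - 32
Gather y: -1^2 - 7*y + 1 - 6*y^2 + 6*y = -6*y^2 - y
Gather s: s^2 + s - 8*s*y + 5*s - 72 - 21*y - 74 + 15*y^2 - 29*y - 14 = s^2 + s*(6 - 8*y) + 15*y^2 - 50*y - 160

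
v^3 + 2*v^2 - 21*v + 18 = (v - 3)*(v - 1)*(v + 6)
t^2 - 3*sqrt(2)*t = t*(t - 3*sqrt(2))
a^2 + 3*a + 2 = (a + 1)*(a + 2)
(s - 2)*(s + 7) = s^2 + 5*s - 14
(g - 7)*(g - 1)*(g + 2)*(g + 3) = g^4 - 3*g^3 - 27*g^2 - 13*g + 42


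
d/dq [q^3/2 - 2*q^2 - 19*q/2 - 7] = 3*q^2/2 - 4*q - 19/2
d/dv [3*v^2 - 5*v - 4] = 6*v - 5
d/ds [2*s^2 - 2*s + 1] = 4*s - 2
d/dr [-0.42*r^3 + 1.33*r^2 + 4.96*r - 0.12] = -1.26*r^2 + 2.66*r + 4.96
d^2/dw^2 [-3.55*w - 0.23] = 0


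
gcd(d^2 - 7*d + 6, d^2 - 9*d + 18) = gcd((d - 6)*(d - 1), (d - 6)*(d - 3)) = d - 6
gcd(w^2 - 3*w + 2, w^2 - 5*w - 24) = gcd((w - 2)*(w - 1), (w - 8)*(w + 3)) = 1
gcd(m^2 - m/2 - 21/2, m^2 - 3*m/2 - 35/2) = 1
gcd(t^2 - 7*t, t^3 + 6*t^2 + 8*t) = t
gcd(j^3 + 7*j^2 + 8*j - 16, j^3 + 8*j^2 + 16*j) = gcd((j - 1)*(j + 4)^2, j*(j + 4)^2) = j^2 + 8*j + 16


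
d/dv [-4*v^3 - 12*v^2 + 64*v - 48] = -12*v^2 - 24*v + 64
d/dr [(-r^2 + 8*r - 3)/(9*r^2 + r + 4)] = (-73*r^2 + 46*r + 35)/(81*r^4 + 18*r^3 + 73*r^2 + 8*r + 16)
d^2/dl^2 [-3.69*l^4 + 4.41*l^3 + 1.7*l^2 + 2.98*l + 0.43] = -44.28*l^2 + 26.46*l + 3.4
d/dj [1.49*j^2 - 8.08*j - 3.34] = 2.98*j - 8.08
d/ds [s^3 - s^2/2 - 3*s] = 3*s^2 - s - 3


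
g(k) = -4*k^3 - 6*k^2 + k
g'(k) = -12*k^2 - 12*k + 1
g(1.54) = -27.30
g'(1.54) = -45.94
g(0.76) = -4.46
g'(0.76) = -15.05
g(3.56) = -252.95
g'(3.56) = -193.80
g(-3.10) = 58.40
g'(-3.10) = -77.12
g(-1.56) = -0.98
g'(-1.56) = -9.48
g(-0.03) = -0.04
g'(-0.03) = 1.35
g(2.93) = -149.19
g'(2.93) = -137.18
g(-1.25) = -2.81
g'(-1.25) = -2.75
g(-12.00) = 6036.00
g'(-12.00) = -1583.00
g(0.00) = 0.00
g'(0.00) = 1.00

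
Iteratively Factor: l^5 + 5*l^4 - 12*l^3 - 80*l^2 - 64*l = (l - 4)*(l^4 + 9*l^3 + 24*l^2 + 16*l) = (l - 4)*(l + 1)*(l^3 + 8*l^2 + 16*l) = l*(l - 4)*(l + 1)*(l^2 + 8*l + 16) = l*(l - 4)*(l + 1)*(l + 4)*(l + 4)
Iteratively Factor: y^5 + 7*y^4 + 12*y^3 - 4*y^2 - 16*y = (y + 2)*(y^4 + 5*y^3 + 2*y^2 - 8*y) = (y + 2)^2*(y^3 + 3*y^2 - 4*y) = (y - 1)*(y + 2)^2*(y^2 + 4*y) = (y - 1)*(y + 2)^2*(y + 4)*(y)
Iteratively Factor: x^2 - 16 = (x - 4)*(x + 4)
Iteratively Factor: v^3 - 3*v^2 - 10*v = (v - 5)*(v^2 + 2*v) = v*(v - 5)*(v + 2)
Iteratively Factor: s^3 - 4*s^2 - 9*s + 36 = (s - 3)*(s^2 - s - 12) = (s - 3)*(s + 3)*(s - 4)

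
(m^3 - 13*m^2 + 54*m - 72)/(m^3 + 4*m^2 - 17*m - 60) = (m^2 - 9*m + 18)/(m^2 + 8*m + 15)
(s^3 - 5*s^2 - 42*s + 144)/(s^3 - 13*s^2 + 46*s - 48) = (s + 6)/(s - 2)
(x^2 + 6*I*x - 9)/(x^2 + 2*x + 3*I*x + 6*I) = (x + 3*I)/(x + 2)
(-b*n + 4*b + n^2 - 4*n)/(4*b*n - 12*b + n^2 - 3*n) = (-b*n + 4*b + n^2 - 4*n)/(4*b*n - 12*b + n^2 - 3*n)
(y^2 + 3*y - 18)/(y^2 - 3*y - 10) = (-y^2 - 3*y + 18)/(-y^2 + 3*y + 10)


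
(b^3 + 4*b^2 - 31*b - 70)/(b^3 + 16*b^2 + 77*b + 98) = (b - 5)/(b + 7)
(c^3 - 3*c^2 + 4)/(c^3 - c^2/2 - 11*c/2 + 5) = 2*(c^2 - c - 2)/(2*c^2 + 3*c - 5)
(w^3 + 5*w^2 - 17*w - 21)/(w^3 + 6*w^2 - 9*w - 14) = (w - 3)/(w - 2)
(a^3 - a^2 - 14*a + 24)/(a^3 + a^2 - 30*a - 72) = (a^2 - 5*a + 6)/(a^2 - 3*a - 18)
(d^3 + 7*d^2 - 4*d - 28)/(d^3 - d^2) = (d^3 + 7*d^2 - 4*d - 28)/(d^2*(d - 1))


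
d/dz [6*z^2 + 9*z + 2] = 12*z + 9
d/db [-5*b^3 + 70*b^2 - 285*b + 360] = -15*b^2 + 140*b - 285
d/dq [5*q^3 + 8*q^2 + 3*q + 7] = 15*q^2 + 16*q + 3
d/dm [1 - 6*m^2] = -12*m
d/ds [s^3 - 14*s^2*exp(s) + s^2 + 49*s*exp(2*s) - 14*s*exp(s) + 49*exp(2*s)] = -14*s^2*exp(s) + 3*s^2 + 98*s*exp(2*s) - 42*s*exp(s) + 2*s + 147*exp(2*s) - 14*exp(s)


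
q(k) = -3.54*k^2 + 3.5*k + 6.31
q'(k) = 3.5 - 7.08*k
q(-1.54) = -7.48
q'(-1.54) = 14.40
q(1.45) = 3.94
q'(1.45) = -6.77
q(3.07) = -16.31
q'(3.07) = -18.24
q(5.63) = -86.19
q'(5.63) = -36.36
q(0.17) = 6.80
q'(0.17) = 2.30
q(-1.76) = -10.82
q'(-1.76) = 15.96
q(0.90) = 6.59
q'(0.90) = -2.87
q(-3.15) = -39.84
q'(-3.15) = 25.80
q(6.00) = -100.13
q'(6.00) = -38.98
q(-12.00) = -545.45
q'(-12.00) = 88.46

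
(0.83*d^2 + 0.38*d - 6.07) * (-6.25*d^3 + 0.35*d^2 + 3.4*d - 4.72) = -5.1875*d^5 - 2.0845*d^4 + 40.8925*d^3 - 4.7501*d^2 - 22.4316*d + 28.6504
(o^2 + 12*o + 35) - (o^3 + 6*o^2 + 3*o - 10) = -o^3 - 5*o^2 + 9*o + 45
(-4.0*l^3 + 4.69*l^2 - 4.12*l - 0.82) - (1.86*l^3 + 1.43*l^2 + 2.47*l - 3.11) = -5.86*l^3 + 3.26*l^2 - 6.59*l + 2.29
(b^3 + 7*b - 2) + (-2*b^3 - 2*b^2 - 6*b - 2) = -b^3 - 2*b^2 + b - 4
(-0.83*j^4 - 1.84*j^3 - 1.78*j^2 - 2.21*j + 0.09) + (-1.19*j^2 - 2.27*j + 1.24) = -0.83*j^4 - 1.84*j^3 - 2.97*j^2 - 4.48*j + 1.33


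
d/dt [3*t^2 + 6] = 6*t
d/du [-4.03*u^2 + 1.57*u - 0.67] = 1.57 - 8.06*u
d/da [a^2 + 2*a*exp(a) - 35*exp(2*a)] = 2*a*exp(a) + 2*a - 70*exp(2*a) + 2*exp(a)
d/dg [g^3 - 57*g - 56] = 3*g^2 - 57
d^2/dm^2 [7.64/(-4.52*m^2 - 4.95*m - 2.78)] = (312.176512*m^2 + 341.87472*m - 7.64*(9.04*m + 4.95)*(18.08*m + 9.9) + 192.002368)/(4.52*m^2 + 4.95*m + 2.78)^3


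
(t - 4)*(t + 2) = t^2 - 2*t - 8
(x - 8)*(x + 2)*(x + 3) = x^3 - 3*x^2 - 34*x - 48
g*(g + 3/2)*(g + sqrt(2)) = g^3 + sqrt(2)*g^2 + 3*g^2/2 + 3*sqrt(2)*g/2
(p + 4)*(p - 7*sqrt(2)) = p^2 - 7*sqrt(2)*p + 4*p - 28*sqrt(2)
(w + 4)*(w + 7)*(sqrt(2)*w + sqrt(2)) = sqrt(2)*w^3 + 12*sqrt(2)*w^2 + 39*sqrt(2)*w + 28*sqrt(2)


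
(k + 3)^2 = k^2 + 6*k + 9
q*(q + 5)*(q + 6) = q^3 + 11*q^2 + 30*q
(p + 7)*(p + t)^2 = p^3 + 2*p^2*t + 7*p^2 + p*t^2 + 14*p*t + 7*t^2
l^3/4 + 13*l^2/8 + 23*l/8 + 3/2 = (l/4 + 1)*(l + 1)*(l + 3/2)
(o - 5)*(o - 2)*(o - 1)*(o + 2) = o^4 - 6*o^3 + o^2 + 24*o - 20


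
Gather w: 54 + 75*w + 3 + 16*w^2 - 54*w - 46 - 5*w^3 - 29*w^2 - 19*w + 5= -5*w^3 - 13*w^2 + 2*w + 16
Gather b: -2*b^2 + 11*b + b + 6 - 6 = -2*b^2 + 12*b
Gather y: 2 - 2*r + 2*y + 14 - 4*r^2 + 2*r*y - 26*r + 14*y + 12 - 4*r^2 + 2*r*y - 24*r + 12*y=-8*r^2 - 52*r + y*(4*r + 28) + 28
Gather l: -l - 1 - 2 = -l - 3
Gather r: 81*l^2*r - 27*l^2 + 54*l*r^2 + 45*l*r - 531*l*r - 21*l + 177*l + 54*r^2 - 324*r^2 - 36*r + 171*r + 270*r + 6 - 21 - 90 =-27*l^2 + 156*l + r^2*(54*l - 270) + r*(81*l^2 - 486*l + 405) - 105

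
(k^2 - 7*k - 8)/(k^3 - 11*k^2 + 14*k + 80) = (k + 1)/(k^2 - 3*k - 10)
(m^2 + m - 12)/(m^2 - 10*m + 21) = (m + 4)/(m - 7)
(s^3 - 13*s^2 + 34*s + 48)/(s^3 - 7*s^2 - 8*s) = (s - 6)/s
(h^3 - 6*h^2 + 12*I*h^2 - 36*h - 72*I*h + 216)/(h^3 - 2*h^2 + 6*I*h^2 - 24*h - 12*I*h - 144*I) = (h + 6*I)/(h + 4)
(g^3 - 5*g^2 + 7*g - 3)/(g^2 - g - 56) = (-g^3 + 5*g^2 - 7*g + 3)/(-g^2 + g + 56)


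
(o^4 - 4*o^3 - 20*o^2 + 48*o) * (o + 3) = o^5 - o^4 - 32*o^3 - 12*o^2 + 144*o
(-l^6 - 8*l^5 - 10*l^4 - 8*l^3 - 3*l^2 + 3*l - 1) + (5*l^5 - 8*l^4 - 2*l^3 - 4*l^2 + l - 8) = -l^6 - 3*l^5 - 18*l^4 - 10*l^3 - 7*l^2 + 4*l - 9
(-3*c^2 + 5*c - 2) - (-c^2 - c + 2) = -2*c^2 + 6*c - 4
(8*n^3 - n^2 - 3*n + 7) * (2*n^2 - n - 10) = 16*n^5 - 10*n^4 - 85*n^3 + 27*n^2 + 23*n - 70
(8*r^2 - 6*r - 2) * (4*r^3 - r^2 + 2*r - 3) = 32*r^5 - 32*r^4 + 14*r^3 - 34*r^2 + 14*r + 6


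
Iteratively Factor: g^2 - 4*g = (g)*(g - 4)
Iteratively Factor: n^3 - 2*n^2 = (n)*(n^2 - 2*n) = n^2*(n - 2)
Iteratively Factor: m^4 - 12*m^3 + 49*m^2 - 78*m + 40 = (m - 4)*(m^3 - 8*m^2 + 17*m - 10) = (m - 5)*(m - 4)*(m^2 - 3*m + 2) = (m - 5)*(m - 4)*(m - 1)*(m - 2)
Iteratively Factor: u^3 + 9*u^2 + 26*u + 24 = (u + 2)*(u^2 + 7*u + 12) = (u + 2)*(u + 3)*(u + 4)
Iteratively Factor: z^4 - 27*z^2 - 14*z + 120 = (z - 2)*(z^3 + 2*z^2 - 23*z - 60) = (z - 5)*(z - 2)*(z^2 + 7*z + 12) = (z - 5)*(z - 2)*(z + 3)*(z + 4)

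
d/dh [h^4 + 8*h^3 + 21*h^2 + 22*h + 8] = 4*h^3 + 24*h^2 + 42*h + 22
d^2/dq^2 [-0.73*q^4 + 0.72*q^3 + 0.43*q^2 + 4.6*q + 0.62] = -8.76*q^2 + 4.32*q + 0.86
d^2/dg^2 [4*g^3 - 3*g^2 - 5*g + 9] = 24*g - 6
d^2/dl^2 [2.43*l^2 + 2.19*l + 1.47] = 4.86000000000000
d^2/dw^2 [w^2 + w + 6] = 2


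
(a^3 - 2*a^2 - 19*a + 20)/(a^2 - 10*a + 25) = (a^2 + 3*a - 4)/(a - 5)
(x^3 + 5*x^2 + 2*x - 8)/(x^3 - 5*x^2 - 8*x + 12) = (x + 4)/(x - 6)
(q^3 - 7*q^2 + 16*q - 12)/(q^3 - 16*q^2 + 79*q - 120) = (q^2 - 4*q + 4)/(q^2 - 13*q + 40)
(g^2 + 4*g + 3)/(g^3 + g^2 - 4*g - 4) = (g + 3)/(g^2 - 4)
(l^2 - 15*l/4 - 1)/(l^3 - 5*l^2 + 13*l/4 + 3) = (4*l + 1)/(4*l^2 - 4*l - 3)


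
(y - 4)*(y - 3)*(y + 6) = y^3 - y^2 - 30*y + 72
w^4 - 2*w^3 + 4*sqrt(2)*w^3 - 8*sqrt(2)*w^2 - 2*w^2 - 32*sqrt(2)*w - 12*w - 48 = (w - 4)*(w + 2)*(w + sqrt(2))*(w + 3*sqrt(2))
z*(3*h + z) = 3*h*z + z^2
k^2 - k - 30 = (k - 6)*(k + 5)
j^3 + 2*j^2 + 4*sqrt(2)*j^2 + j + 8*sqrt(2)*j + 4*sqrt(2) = (j + 1)^2*(j + 4*sqrt(2))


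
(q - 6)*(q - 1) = q^2 - 7*q + 6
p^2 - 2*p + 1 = (p - 1)^2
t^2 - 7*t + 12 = (t - 4)*(t - 3)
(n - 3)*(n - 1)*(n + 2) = n^3 - 2*n^2 - 5*n + 6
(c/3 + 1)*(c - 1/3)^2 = c^3/3 + 7*c^2/9 - 17*c/27 + 1/9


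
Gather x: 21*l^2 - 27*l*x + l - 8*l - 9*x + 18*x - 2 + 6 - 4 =21*l^2 - 7*l + x*(9 - 27*l)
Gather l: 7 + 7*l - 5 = 7*l + 2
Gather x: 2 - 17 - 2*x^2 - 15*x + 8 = -2*x^2 - 15*x - 7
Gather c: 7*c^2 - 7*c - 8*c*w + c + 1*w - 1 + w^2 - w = 7*c^2 + c*(-8*w - 6) + w^2 - 1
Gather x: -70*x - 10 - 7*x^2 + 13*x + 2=-7*x^2 - 57*x - 8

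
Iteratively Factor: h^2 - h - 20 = (h + 4)*(h - 5)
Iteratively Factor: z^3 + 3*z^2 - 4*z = (z - 1)*(z^2 + 4*z) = (z - 1)*(z + 4)*(z)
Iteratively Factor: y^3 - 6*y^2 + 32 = (y + 2)*(y^2 - 8*y + 16) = (y - 4)*(y + 2)*(y - 4)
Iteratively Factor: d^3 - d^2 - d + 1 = (d + 1)*(d^2 - 2*d + 1) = (d - 1)*(d + 1)*(d - 1)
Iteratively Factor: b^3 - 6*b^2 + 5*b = (b)*(b^2 - 6*b + 5) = b*(b - 1)*(b - 5)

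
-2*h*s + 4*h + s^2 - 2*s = (-2*h + s)*(s - 2)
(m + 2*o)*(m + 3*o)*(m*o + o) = m^3*o + 5*m^2*o^2 + m^2*o + 6*m*o^3 + 5*m*o^2 + 6*o^3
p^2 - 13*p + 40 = (p - 8)*(p - 5)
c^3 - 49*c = c*(c - 7)*(c + 7)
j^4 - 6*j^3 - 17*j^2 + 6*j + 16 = (j - 8)*(j - 1)*(j + 1)*(j + 2)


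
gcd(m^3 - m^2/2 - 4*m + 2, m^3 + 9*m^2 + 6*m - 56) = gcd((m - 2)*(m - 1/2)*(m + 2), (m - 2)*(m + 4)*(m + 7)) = m - 2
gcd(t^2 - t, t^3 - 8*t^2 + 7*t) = t^2 - t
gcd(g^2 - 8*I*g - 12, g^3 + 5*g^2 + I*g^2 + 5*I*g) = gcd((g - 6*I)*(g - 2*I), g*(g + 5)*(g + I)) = 1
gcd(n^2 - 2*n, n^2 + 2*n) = n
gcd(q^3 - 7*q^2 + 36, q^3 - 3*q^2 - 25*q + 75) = q - 3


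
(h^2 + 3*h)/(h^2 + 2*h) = (h + 3)/(h + 2)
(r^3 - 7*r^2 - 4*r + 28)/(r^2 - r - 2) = (r^2 - 5*r - 14)/(r + 1)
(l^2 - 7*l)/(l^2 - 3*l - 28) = l/(l + 4)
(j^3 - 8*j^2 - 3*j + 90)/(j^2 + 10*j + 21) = (j^2 - 11*j + 30)/(j + 7)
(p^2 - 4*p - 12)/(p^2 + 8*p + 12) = (p - 6)/(p + 6)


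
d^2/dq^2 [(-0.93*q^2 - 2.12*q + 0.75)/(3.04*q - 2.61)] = (7.105427357601e-15*q^2 + 7.105427357601e-15*q - 32.449962)/(28.094464*q^3 - 72.361728*q^2 + 62.126352*q - 17.779581)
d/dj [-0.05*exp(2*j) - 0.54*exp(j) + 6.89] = (-0.1*exp(j) - 0.54)*exp(j)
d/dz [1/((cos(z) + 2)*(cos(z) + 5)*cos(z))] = (3*sin(z) + 10*sin(z)/cos(z)^2 + 14*tan(z))/((cos(z) + 2)^2*(cos(z) + 5)^2)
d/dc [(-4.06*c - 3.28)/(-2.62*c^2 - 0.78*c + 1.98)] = (10.6372*c^2 + 3.1668*c - (4.06*c + 3.28)*(5.24*c + 0.78) - 8.0388)/(2.62*c^2 + 0.78*c - 1.98)^2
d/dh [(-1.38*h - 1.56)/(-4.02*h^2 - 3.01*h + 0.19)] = (5.5476*h^2 + 4.1538*h - (1.38*h + 1.56)*(8.04*h + 3.01) - 0.2622)/(4.02*h^2 + 3.01*h - 0.19)^2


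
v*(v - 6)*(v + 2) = v^3 - 4*v^2 - 12*v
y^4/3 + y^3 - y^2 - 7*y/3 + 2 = (y/3 + 1)*(y - 1)^2*(y + 2)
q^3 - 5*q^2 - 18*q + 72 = (q - 6)*(q - 3)*(q + 4)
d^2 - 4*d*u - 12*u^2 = (d - 6*u)*(d + 2*u)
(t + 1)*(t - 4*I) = t^2 + t - 4*I*t - 4*I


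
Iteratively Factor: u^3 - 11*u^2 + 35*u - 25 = (u - 5)*(u^2 - 6*u + 5) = (u - 5)*(u - 1)*(u - 5)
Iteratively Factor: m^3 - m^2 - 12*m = (m)*(m^2 - m - 12) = m*(m + 3)*(m - 4)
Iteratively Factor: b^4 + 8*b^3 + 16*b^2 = (b)*(b^3 + 8*b^2 + 16*b) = b*(b + 4)*(b^2 + 4*b) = b^2*(b + 4)*(b + 4)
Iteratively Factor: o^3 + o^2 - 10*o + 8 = (o - 1)*(o^2 + 2*o - 8) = (o - 1)*(o + 4)*(o - 2)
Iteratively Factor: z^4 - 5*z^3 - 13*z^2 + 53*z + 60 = (z + 3)*(z^3 - 8*z^2 + 11*z + 20) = (z - 4)*(z + 3)*(z^2 - 4*z - 5) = (z - 5)*(z - 4)*(z + 3)*(z + 1)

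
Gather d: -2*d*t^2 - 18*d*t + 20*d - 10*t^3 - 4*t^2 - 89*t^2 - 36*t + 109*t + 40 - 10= d*(-2*t^2 - 18*t + 20) - 10*t^3 - 93*t^2 + 73*t + 30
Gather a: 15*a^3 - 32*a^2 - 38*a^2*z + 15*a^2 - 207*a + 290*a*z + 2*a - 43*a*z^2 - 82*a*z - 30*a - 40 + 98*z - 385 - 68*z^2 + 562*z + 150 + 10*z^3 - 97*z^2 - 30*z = 15*a^3 + a^2*(-38*z - 17) + a*(-43*z^2 + 208*z - 235) + 10*z^3 - 165*z^2 + 630*z - 275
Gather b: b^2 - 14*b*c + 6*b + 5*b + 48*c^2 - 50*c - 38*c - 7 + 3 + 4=b^2 + b*(11 - 14*c) + 48*c^2 - 88*c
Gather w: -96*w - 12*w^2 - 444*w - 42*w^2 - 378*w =-54*w^2 - 918*w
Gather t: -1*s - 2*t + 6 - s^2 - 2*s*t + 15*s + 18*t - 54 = -s^2 + 14*s + t*(16 - 2*s) - 48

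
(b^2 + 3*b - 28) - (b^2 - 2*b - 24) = 5*b - 4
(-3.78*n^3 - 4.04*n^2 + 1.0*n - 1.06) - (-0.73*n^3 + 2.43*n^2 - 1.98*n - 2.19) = -3.05*n^3 - 6.47*n^2 + 2.98*n + 1.13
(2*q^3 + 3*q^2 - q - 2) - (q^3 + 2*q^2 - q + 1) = q^3 + q^2 - 3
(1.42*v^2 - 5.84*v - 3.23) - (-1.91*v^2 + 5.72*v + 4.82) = 3.33*v^2 - 11.56*v - 8.05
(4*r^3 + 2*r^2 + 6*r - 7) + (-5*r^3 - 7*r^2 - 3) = -r^3 - 5*r^2 + 6*r - 10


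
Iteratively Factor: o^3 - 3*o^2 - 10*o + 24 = (o - 4)*(o^2 + o - 6) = (o - 4)*(o + 3)*(o - 2)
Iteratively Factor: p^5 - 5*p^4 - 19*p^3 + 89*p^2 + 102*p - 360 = (p - 5)*(p^4 - 19*p^2 - 6*p + 72) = (p - 5)*(p + 3)*(p^3 - 3*p^2 - 10*p + 24) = (p - 5)*(p + 3)^2*(p^2 - 6*p + 8) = (p - 5)*(p - 4)*(p + 3)^2*(p - 2)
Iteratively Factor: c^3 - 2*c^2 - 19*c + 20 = (c - 5)*(c^2 + 3*c - 4) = (c - 5)*(c + 4)*(c - 1)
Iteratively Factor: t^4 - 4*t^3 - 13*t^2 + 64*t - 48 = (t + 4)*(t^3 - 8*t^2 + 19*t - 12) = (t - 4)*(t + 4)*(t^2 - 4*t + 3) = (t - 4)*(t - 1)*(t + 4)*(t - 3)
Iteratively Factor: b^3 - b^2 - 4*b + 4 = (b - 1)*(b^2 - 4) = (b - 1)*(b + 2)*(b - 2)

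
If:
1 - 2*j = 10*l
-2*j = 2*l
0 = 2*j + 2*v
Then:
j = -1/8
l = 1/8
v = 1/8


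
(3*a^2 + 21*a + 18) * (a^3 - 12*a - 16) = 3*a^5 + 21*a^4 - 18*a^3 - 300*a^2 - 552*a - 288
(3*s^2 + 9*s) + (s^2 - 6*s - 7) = 4*s^2 + 3*s - 7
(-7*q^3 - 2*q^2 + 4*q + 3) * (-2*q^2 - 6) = 14*q^5 + 4*q^4 + 34*q^3 + 6*q^2 - 24*q - 18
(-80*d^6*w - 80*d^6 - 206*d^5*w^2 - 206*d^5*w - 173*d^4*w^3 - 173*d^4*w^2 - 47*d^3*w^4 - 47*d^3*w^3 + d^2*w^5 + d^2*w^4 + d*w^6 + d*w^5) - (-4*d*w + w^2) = -80*d^6*w - 80*d^6 - 206*d^5*w^2 - 206*d^5*w - 173*d^4*w^3 - 173*d^4*w^2 - 47*d^3*w^4 - 47*d^3*w^3 + d^2*w^5 + d^2*w^4 + d*w^6 + d*w^5 + 4*d*w - w^2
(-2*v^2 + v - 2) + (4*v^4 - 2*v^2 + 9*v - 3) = 4*v^4 - 4*v^2 + 10*v - 5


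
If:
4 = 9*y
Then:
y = 4/9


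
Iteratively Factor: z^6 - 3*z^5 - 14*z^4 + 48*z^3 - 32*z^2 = (z)*(z^5 - 3*z^4 - 14*z^3 + 48*z^2 - 32*z) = z*(z - 1)*(z^4 - 2*z^3 - 16*z^2 + 32*z) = z*(z - 2)*(z - 1)*(z^3 - 16*z) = z*(z - 4)*(z - 2)*(z - 1)*(z^2 + 4*z) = z*(z - 4)*(z - 2)*(z - 1)*(z + 4)*(z)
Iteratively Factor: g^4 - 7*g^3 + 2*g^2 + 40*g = (g + 2)*(g^3 - 9*g^2 + 20*g) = (g - 5)*(g + 2)*(g^2 - 4*g) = (g - 5)*(g - 4)*(g + 2)*(g)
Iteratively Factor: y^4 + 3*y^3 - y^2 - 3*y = (y + 1)*(y^3 + 2*y^2 - 3*y) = (y + 1)*(y + 3)*(y^2 - y) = y*(y + 1)*(y + 3)*(y - 1)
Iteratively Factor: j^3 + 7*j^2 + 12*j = (j)*(j^2 + 7*j + 12) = j*(j + 3)*(j + 4)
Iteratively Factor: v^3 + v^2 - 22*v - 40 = (v + 2)*(v^2 - v - 20) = (v + 2)*(v + 4)*(v - 5)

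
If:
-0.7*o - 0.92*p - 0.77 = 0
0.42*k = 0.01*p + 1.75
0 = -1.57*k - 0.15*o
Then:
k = 5.12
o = -53.56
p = 39.91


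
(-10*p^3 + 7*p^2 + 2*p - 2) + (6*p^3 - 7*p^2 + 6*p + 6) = -4*p^3 + 8*p + 4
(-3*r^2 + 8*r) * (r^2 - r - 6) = -3*r^4 + 11*r^3 + 10*r^2 - 48*r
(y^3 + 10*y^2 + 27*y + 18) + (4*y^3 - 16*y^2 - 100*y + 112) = 5*y^3 - 6*y^2 - 73*y + 130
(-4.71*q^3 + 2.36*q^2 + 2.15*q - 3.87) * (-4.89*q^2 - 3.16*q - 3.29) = 23.0319*q^5 + 3.3432*q^4 - 2.4752*q^3 + 4.3659*q^2 + 5.1557*q + 12.7323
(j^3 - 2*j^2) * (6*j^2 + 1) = 6*j^5 - 12*j^4 + j^3 - 2*j^2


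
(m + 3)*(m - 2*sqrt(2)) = m^2 - 2*sqrt(2)*m + 3*m - 6*sqrt(2)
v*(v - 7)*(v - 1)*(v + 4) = v^4 - 4*v^3 - 25*v^2 + 28*v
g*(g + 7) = g^2 + 7*g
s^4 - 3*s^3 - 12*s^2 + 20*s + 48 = (s - 4)*(s - 3)*(s + 2)^2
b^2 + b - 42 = (b - 6)*(b + 7)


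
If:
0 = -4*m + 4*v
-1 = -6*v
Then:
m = 1/6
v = 1/6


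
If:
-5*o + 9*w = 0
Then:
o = 9*w/5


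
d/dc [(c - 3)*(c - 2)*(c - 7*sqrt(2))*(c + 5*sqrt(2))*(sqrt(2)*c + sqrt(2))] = 5*sqrt(2)*c^4 - 16*sqrt(2)*c^3 - 16*c^3 - 207*sqrt(2)*c^2 + 48*c^2 - 8*c + 572*sqrt(2)*c - 70*sqrt(2) - 24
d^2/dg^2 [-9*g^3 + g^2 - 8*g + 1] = 2 - 54*g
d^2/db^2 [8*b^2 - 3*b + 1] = 16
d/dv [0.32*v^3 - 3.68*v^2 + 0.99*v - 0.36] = 0.96*v^2 - 7.36*v + 0.99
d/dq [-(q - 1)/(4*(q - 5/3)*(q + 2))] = 9*(q^2 - 2*q + 3)/(4*(9*q^4 + 6*q^3 - 59*q^2 - 20*q + 100))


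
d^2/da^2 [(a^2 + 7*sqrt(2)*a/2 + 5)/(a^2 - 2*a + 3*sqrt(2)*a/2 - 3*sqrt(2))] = 4*(4*a^3 + 4*sqrt(2)*a^3 + 18*sqrt(2)*a^2 + 30*a^2 + 45*sqrt(2)*a + 66*a + 37 + 33*sqrt(2))/(4*a^6 - 24*a^5 + 18*sqrt(2)*a^5 - 108*sqrt(2)*a^4 + 102*a^4 - 356*a^3 + 243*sqrt(2)*a^3 - 306*sqrt(2)*a^2 + 648*a^2 - 432*a + 324*sqrt(2)*a - 216*sqrt(2))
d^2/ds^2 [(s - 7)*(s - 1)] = 2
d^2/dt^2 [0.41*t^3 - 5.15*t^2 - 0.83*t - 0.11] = 2.46*t - 10.3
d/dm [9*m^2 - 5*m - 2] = 18*m - 5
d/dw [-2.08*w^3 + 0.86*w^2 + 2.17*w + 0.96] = -6.24*w^2 + 1.72*w + 2.17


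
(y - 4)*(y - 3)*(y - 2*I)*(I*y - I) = I*y^4 + 2*y^3 - 8*I*y^3 - 16*y^2 + 19*I*y^2 + 38*y - 12*I*y - 24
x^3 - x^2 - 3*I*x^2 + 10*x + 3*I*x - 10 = (x - 1)*(x - 5*I)*(x + 2*I)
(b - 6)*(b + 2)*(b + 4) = b^3 - 28*b - 48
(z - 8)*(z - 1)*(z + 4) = z^3 - 5*z^2 - 28*z + 32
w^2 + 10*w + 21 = (w + 3)*(w + 7)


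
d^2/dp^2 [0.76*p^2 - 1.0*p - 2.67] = 1.52000000000000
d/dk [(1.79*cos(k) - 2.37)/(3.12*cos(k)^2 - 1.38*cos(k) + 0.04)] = (5.5848*cos(k)^2 - 14.7888*cos(k) + 3.199)*sin(k)/(9.7344*cos(k)^4 - 8.6112*cos(k)^3 + 2.154*cos(k)^2 - 0.1104*cos(k) + 0.0016)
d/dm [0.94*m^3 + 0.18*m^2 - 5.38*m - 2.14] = 2.82*m^2 + 0.36*m - 5.38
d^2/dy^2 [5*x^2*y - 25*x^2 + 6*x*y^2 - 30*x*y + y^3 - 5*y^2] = 12*x + 6*y - 10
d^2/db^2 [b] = 0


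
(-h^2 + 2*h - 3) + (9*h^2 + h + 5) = 8*h^2 + 3*h + 2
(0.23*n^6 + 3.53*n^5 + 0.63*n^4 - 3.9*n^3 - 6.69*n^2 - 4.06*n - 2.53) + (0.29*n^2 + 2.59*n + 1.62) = 0.23*n^6 + 3.53*n^5 + 0.63*n^4 - 3.9*n^3 - 6.4*n^2 - 1.47*n - 0.91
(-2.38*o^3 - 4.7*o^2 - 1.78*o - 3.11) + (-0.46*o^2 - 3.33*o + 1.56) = -2.38*o^3 - 5.16*o^2 - 5.11*o - 1.55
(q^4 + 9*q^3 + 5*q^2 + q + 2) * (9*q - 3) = 9*q^5 + 78*q^4 + 18*q^3 - 6*q^2 + 15*q - 6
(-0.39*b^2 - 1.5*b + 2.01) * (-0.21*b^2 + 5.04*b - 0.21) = 0.0819*b^4 - 1.6506*b^3 - 7.9002*b^2 + 10.4454*b - 0.4221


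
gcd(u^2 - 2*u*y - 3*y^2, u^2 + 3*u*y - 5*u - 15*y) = 1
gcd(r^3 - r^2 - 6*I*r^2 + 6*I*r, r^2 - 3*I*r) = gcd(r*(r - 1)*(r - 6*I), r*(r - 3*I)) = r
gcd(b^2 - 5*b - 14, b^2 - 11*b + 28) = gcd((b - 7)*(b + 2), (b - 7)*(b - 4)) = b - 7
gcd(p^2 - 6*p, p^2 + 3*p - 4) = 1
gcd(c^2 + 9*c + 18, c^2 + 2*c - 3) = c + 3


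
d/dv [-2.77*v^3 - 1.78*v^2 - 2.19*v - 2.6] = -8.31*v^2 - 3.56*v - 2.19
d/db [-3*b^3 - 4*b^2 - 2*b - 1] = -9*b^2 - 8*b - 2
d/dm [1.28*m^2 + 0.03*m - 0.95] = 2.56*m + 0.03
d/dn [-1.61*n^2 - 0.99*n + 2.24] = -3.22*n - 0.99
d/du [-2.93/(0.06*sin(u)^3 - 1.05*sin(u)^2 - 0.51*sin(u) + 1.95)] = (0.5274*sin(u)^2 - 6.153*sin(u) - 1.4943)*cos(u)/(0.06*sin(u)^3 - 1.05*sin(u)^2 - 0.51*sin(u) + 1.95)^2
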